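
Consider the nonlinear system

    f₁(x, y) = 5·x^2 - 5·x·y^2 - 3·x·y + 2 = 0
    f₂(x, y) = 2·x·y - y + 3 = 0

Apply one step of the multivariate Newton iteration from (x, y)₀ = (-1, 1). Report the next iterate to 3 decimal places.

(0.607, 2.071)

At (-1, 1): F = (15.000, 0.000).
Jacobian J = [[10·x - 5·y^2 - 3·y, -10·x·y - 3·x], [2·y, 2·x - 1]].
At the point, J = [[-18.000, 13.000], [2.000, -3.000]] (det J = 28.000).
Solving J·Δ = −F gives Δ = (1.607, 1.071).
Then the next iterate is (x, y)₁ = (0.607, 2.071).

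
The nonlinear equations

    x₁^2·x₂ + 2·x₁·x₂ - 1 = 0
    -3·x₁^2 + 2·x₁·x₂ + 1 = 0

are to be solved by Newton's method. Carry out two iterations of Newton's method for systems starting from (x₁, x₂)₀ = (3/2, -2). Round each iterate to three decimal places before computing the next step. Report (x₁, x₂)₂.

At (3/2, -2): F = (-11.500, -11.750).
Jacobian J = [[2·x₁·x₂ + 2·x₂, x₁^2 + 2·x₁], [-6·x₁ + 2·x₂, 2·x₁]].
At the point, J = [[-10.000, 5.250], [-13.000, 3.000]] (det J = 38.250).
Solving J·Δ = −F gives Δ = (-0.711, 0.837).
Then the next iterate is (x₁, x₂)₁ = (0.789, -1.163).
Round to (0.789, -1.163) and repeat: F = (-3.55921, -2.70278), J = [[-4.16121, 2.20052], [-7.060, 1.578]].
Δ = (-0.037, 1.548), so (x₁, x₂)₂ = (0.752, 0.385).

(0.752, 0.385)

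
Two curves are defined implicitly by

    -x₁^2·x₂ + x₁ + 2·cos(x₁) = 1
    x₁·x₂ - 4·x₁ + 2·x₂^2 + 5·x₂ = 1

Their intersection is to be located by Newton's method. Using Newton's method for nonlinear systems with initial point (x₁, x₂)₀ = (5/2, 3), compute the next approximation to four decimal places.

(1.8944, 1.4561)

At (5/2, 3): F = (-18.852287, 29.5000).
Jacobian J = [[-2·x₁·x₂ - 2·sin(x₁) + 1, -x₁^2], [x₂ - 4, x₁ + 4·x₂ + 5]].
At the point, J = [[-15.196944, -6.2500], [-1.0000, 19.5000]] (det J = -302.590414).
Solving J·Δ = −F gives Δ = (-0.6056, -1.5439).
Then the next iterate is (x₁, x₂)₁ = (1.8944, 1.4561).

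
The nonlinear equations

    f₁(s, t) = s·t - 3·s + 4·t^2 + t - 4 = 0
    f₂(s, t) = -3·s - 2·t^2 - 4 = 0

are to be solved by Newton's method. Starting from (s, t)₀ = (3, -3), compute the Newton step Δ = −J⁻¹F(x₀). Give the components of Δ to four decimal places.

(-3.6970, 1.6591)

At (3, -3): F = (11.0000, -31.0000).
Jacobian J = [[t - 3, s + 8·t + 1], [-3, -4·t]].
At the point, J = [[-6.0000, -20.0000], [-3.0000, 12.0000]] (det J = -132.0000).
Solving J·Δ = −F gives Δ = (-3.6970, 1.6591).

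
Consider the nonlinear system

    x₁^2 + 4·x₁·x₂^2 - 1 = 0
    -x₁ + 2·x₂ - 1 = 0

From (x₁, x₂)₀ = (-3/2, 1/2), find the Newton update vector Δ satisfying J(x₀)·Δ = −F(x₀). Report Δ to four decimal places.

(0.8500, -0.3250)

At (-3/2, 1/2): F = (-0.2500, 1.5000).
Jacobian J = [[2·x₁ + 4·x₂^2, 8·x₁·x₂], [-1, 2]].
At the point, J = [[-2.0000, -6.0000], [-1.0000, 2.0000]] (det J = -10.0000).
Solving J·Δ = −F gives Δ = (0.8500, -0.3250).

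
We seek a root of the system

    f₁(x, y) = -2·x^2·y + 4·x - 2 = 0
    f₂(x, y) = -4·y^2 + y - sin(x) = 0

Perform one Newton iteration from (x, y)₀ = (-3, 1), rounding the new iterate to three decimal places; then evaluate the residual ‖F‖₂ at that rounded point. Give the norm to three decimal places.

9.064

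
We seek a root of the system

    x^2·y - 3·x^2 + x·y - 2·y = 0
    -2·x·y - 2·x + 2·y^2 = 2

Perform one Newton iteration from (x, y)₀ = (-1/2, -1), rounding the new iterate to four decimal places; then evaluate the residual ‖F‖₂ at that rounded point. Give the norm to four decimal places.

At (-1/2, -1): F = (1.5000, 0.0000).
Jacobian J = [[2·x·y - 6·x + y, x^2 + x - 2], [-2·y - 2, -2·x + 4·y]].
At the point, J = [[3.0000, -2.2500], [0.0000, -3.0000]] (det J = -9.0000).
Solving J·Δ = −F gives Δ = (-0.5000, 0.0000).
Then the next iterate is (x, y)₁ = (-1.0000, -1.0000).
Re-evaluating at (-1.0000, -1.0000): F = (-1.0000, 0.0000), so ‖F‖₂ = 1.0000.

1.0000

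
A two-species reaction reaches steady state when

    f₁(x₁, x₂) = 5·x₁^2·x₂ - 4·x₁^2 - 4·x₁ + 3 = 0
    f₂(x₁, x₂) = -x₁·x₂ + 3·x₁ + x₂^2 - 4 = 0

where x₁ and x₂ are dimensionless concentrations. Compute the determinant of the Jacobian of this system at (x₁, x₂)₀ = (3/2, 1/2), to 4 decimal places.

J = [[10·x₁·x₂ - 8·x₁ - 4, 5·x₁^2], [-x₂ + 3, -x₁ + 2·x₂]].
At the point, J = [[-8.5000, 11.2500], [2.5000, -0.5000]].
det J = -23.8750.

-23.8750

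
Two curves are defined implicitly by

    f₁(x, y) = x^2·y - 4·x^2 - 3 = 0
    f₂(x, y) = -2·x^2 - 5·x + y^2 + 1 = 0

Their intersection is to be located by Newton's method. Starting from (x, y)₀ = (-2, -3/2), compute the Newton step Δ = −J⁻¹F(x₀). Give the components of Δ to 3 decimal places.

At (-2, -3/2): F = (-25.000, 5.250).
Jacobian J = [[2·x·y - 8·x, x^2], [-4·x - 5, 2·y]].
At the point, J = [[22.000, 4.000], [3.000, -3.000]] (det J = -78.000).
Solving J·Δ = −F gives Δ = (0.692, 2.442).

(0.692, 2.442)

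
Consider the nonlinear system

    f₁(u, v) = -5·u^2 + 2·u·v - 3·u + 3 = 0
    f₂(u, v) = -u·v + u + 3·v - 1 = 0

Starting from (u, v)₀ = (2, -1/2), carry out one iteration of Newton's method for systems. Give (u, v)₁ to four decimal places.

At (2, -1/2): F = (-25.0000, 0.5000).
Jacobian J = [[-10·u + 2·v - 3, 2·u], [-v + 1, -u + 3]].
At the point, J = [[-24.0000, 4.0000], [1.5000, 1.0000]] (det J = -30.0000).
Solving J·Δ = −F gives Δ = (-0.9000, 0.8500).
Then the next iterate is (u, v)₁ = (1.1000, 0.3500).

(1.1000, 0.3500)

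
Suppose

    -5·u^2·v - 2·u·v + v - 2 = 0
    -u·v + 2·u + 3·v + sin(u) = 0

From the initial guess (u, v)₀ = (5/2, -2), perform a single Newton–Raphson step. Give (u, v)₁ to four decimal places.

(1.0951, -2.2089)

At (5/2, -2): F = (68.5000, 4.598472).
Jacobian J = [[-10·u·v - 2·v, -5·u^2 - 2·u + 1], [-v + cos(u) + 2, -u + 3]].
At the point, J = [[54.0000, -35.2500], [3.198856, 0.5000]] (det J = 139.759688).
Solving J·Δ = −F gives Δ = (-1.4049, -0.2089).
Then the next iterate is (u, v)₁ = (1.0951, -2.2089).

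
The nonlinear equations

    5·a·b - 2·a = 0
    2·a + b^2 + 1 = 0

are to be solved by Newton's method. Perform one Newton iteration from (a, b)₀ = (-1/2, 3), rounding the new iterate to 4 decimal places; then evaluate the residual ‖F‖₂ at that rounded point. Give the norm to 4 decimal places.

At (-1/2, 3): F = (-6.5000, 9.0000).
Jacobian J = [[5·b - 2, 5·a], [2, 2·b]].
At the point, J = [[13.0000, -2.5000], [2.0000, 6.0000]] (det J = 83.0000).
Solving J·Δ = −F gives Δ = (0.1988, -1.5663).
Then the next iterate is (a, b)₁ = (-0.3012, 1.4337).
Re-evaluating at (-0.3012, 1.4337): F = (-1.556752, 2.453096), so ‖F‖₂ = 2.9054.

2.9054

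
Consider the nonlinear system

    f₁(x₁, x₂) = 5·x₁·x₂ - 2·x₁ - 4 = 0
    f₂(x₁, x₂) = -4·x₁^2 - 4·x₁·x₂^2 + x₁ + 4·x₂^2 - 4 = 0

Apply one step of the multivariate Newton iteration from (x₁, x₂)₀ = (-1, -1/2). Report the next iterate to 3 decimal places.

(-0.487, -0.862)

At (-1, -1/2): F = (0.500, -7.000).
Jacobian J = [[5·x₂ - 2, 5·x₁], [-8·x₁ - 4·x₂^2 + 1, -8·x₁·x₂ + 8·x₂]].
At the point, J = [[-4.500, -5.000], [8.000, -8.000]] (det J = 76.000).
Solving J·Δ = −F gives Δ = (0.513, -0.362).
Then the next iterate is (x₁, x₂)₁ = (-0.487, -0.862).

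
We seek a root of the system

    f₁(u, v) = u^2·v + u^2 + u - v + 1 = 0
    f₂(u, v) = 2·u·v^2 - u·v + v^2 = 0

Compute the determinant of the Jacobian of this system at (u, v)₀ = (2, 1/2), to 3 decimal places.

21.000

J = [[2·u·v + 2·u + 1, u^2 - 1], [2·v^2 - v, 4·u·v - u + 2·v]].
At the point, J = [[7.000, 3.000], [0.000, 3.000]].
det J = 21.000.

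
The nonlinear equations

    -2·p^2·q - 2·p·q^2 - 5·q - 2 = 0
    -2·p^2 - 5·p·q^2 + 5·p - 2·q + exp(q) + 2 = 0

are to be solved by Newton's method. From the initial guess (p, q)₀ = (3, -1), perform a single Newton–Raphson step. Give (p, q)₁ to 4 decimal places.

At (3, -1): F = (15.0000, -13.632121).
Jacobian J = [[-4·p·q - 2·q^2, -2·p^2 - 4·p·q - 5], [-4·p - 5·q^2 + 5, -10·p·q + exp(q) - 2]].
At the point, J = [[10.0000, -11.0000], [-12.0000, 28.367879]] (det J = 151.678794).
Solving J·Δ = −F gives Δ = (-1.8168, -0.2880).
Then the next iterate is (p, q)₁ = (1.1832, -1.2880).

(1.1832, -1.2880)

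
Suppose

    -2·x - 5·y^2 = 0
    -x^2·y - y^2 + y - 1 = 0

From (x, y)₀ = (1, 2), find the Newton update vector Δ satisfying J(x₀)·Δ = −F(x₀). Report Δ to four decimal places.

(-0.1667, -1.0833)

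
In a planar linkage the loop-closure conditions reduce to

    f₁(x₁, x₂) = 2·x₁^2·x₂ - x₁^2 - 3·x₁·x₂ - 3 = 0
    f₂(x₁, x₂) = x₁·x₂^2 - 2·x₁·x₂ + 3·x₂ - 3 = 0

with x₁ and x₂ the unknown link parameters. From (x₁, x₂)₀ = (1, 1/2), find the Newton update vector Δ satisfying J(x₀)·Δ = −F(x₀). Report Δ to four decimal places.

(-3.0000, 0.0000)

At (1, 1/2): F = (-4.5000, -2.2500).
Jacobian J = [[4·x₁·x₂ - 2·x₁ - 3·x₂, 2·x₁^2 - 3·x₁], [x₂^2 - 2·x₂, 2·x₁·x₂ - 2·x₁ + 3]].
At the point, J = [[-1.5000, -1.0000], [-0.7500, 2.0000]] (det J = -3.7500).
Solving J·Δ = −F gives Δ = (-3.0000, 0.0000).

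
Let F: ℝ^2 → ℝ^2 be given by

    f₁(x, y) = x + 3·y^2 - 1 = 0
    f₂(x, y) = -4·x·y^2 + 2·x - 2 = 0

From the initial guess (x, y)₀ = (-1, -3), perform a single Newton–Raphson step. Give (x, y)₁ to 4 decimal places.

(-1.0377, -1.6132)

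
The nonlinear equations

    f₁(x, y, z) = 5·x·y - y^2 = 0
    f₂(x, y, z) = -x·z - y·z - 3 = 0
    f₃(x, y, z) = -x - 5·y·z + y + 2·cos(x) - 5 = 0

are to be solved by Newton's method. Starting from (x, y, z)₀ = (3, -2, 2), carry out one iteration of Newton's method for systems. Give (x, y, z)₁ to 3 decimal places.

At (3, -2, 2): F = (-34.000, -5.000, 8.02002).
Jacobian J = [[5·y, 5·x - 2·y, 0], [-z, -z, -x - y], [-2·sin(x) - 1, -5·z + 1, -5·y]].
At the point, J = [[-10.000, 19.000, 0.000], [-2.000, -2.000, -1.000], [-1.28224, -9.000, 10.000]] (det J = 694.36256).
Solving J·Δ = −F gives Δ = (-2.569, 0.438, -0.738).
Then the next iterate is (x, y, z)₁ = (0.431, -1.562, 1.262).

(0.431, -1.562, 1.262)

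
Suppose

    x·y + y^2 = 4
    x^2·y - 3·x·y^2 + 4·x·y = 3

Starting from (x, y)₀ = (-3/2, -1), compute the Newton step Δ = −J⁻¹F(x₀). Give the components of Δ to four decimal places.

At (-3/2, -1): F = (-1.5000, 5.2500).
Jacobian J = [[y, x + 2·y], [2·x·y - 3·y^2 + 4·y, x^2 - 6·x·y + 4·x]].
At the point, J = [[-1.0000, -3.5000], [-4.0000, -12.7500]] (det J = -1.2500).
Solving J·Δ = −F gives Δ = (30.0000, -9.0000).

(30.0000, -9.0000)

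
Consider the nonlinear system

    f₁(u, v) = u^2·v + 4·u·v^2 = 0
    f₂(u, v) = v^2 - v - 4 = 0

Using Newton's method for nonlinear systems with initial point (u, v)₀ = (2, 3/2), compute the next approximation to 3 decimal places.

At (2, 3/2): F = (24.000, -3.250).
Jacobian J = [[2·u·v + 4·v^2, u^2 + 8·u·v], [0, 2·v - 1]].
At the point, J = [[15.000, 28.000], [0.000, 2.000]] (det J = 30.000).
Solving J·Δ = −F gives Δ = (-4.633, 1.625).
Then the next iterate is (u, v)₁ = (-2.633, 3.125).

(-2.633, 3.125)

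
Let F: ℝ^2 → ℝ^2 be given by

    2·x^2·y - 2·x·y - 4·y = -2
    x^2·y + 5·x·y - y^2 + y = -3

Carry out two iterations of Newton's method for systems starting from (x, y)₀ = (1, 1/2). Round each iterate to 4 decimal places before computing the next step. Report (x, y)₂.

At (1, 1/2): F = (0.0000, 6.2500).
Jacobian J = [[4·x·y - 2·y, 2·x^2 - 2·x - 4], [2·x·y + 5·y, x^2 + 5·x - 2·y + 1]].
At the point, J = [[1.0000, -4.0000], [3.5000, 6.0000]] (det J = 20.0000).
Solving J·Δ = −F gives Δ = (-1.2500, -0.3125).
Then the next iterate is (x, y)₁ = (-0.2500, 0.1875).
Round to (-0.2500, 0.1875) and repeat: F = (1.367188, 2.929688), J = [[-0.5625, -3.3750], [0.843750, -0.5625]].
Δ = (-2.8819, 0.8854), so (x, y)₂ = (-3.1319, 1.0729).

(-3.1319, 1.0729)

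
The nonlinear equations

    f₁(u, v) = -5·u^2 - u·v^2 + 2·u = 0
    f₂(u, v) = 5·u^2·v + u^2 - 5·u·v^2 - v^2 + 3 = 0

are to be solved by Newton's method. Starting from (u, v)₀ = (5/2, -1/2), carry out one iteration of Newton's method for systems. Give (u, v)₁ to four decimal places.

(1.3432, -0.5083)

At (5/2, -1/2): F = (-26.8750, -9.7500).
Jacobian J = [[-10·u - v^2 + 2, -2·u·v], [10·u·v + 2·u - 5·v^2, 5·u^2 - 10·u·v - 2·v]].
At the point, J = [[-23.2500, 2.5000], [-8.7500, 44.7500]] (det J = -1018.5625).
Solving J·Δ = −F gives Δ = (-1.1568, -0.0083).
Then the next iterate is (u, v)₁ = (1.3432, -0.5083).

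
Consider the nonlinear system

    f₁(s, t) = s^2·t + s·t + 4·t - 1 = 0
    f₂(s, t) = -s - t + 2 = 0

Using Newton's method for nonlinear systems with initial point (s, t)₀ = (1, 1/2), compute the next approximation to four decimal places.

(2.1111, -0.1111)

At (1, 1/2): F = (2.0000, 0.5000).
Jacobian J = [[2·s·t + t, s^2 + s + 4], [-1, -1]].
At the point, J = [[1.5000, 6.0000], [-1.0000, -1.0000]] (det J = 4.5000).
Solving J·Δ = −F gives Δ = (1.1111, -0.6111).
Then the next iterate is (s, t)₁ = (2.1111, -0.1111).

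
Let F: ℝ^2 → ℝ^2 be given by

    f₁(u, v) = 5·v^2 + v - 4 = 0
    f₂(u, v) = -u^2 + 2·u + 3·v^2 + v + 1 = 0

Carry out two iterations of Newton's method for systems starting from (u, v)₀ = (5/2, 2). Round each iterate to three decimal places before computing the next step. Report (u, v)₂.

At (5/2, 2): F = (18.000, 13.750).
Jacobian J = [[0, 10·v + 1], [-2·u + 2, 6·v + 1]].
At the point, J = [[0.000, 21.000], [-3.000, 13.000]] (det J = 63.000).
Solving J·Δ = −F gives Δ = (0.869, -0.857).
Then the next iterate is (u, v)₁ = (3.369, 1.143).
Round to (3.369, 1.143) and repeat: F = (3.67524, 1.45019), J = [[0.000, 12.430], [-4.738, 7.858]].
Δ = (-0.184, -0.296), so (u, v)₂ = (3.185, 0.847).

(3.185, 0.847)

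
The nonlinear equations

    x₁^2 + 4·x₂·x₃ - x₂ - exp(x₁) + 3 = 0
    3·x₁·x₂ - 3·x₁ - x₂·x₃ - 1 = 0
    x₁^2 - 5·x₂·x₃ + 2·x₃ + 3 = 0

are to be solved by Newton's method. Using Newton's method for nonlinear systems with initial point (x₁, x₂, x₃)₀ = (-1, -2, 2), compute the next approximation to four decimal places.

(0.9773, -4.9410, -2.4546)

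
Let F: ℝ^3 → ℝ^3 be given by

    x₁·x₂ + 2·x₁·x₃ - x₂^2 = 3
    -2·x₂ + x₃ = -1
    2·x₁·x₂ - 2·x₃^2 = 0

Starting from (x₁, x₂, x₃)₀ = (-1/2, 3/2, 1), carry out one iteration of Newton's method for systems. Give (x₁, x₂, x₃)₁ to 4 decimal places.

At (-1/2, 3/2, 1): F = (-7.0000, -1.0000, -3.5000).
Jacobian J = [[x₂ + 2·x₃, x₁ - 2·x₂, 2·x₁], [0, -2, 1], [2·x₂, 2·x₁, -4·x₃]].
At the point, J = [[3.5000, -3.5000, -1.0000], [0.0000, -2.0000, 1.0000], [3.0000, -1.0000, -4.0000]] (det J = 15.0000).
Solving J·Δ = −F gives Δ = (2.0500, -0.1500, 0.7000).
Then the next iterate is (x₁, x₂, x₃)₁ = (1.5500, 1.3500, 1.7000).

(1.5500, 1.3500, 1.7000)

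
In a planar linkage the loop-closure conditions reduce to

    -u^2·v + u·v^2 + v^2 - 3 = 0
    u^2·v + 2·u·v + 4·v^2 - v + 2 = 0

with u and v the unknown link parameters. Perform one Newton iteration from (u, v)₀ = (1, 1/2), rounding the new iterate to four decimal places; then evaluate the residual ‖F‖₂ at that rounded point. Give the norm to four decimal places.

At (1, 1/2): F = (-3.0000, 4.0000).
Jacobian J = [[-2·u·v + v^2, -u^2 + 2·u·v + 2·v], [2·u·v + 2·v, u^2 + 2·u + 8·v - 1]].
At the point, J = [[-0.7500, 1.0000], [2.0000, 6.0000]] (det J = -6.5000).
Solving J·Δ = −F gives Δ = (-3.3846, 0.4615).
Then the next iterate is (u, v)₁ = (-2.3846, 0.9615).
Re-evaluating at (-2.3846, 0.9615): F = (-9.747432, 5.618237), so ‖F‖₂ = 11.2506.

11.2506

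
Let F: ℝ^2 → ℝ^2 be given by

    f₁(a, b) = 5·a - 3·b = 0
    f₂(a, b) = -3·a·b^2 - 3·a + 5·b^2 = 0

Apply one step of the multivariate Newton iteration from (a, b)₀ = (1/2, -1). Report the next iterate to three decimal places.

At (1/2, -1): F = (5.500, 2.000).
Jacobian J = [[5, -3], [-3·b^2 - 3, -6·a·b + 10·b]].
At the point, J = [[5.000, -3.000], [-6.000, -7.000]] (det J = -53.000).
Solving J·Δ = −F gives Δ = (-0.613, 0.811).
Then the next iterate is (a, b)₁ = (-0.113, -0.189).

(-0.113, -0.189)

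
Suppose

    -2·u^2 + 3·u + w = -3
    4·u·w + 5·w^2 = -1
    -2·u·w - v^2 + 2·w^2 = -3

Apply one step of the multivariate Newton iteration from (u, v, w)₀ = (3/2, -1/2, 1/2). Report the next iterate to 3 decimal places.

(2.450, -1.950, -0.150)

At (3/2, -1/2, 1/2): F = (3.500, 5.250, 1.750).
Jacobian J = [[-4·u + 3, 0, 1], [4·w, 0, 4·u + 10·w], [-2·w, -2·v, -2·u + 4·w]].
At the point, J = [[-3.000, 0.000, 1.000], [2.000, 0.000, 11.000], [-1.000, 1.000, -1.000]] (det J = 35.000).
Solving J·Δ = −F gives Δ = (0.950, -1.450, -0.650).
Then the next iterate is (u, v, w)₁ = (2.450, -1.950, -0.150).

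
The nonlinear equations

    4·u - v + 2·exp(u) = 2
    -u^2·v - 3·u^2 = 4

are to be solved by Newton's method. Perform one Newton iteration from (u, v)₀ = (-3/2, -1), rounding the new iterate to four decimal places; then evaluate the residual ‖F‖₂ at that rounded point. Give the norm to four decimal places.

4.1269

At (-3/2, -1): F = (-6.553740, -8.5000).
Jacobian J = [[2·exp(u) + 4, -1], [-2·u·v - 6·u, -u^2]].
At the point, J = [[4.446260, -1.0000], [6.0000, -2.2500]] (det J = -4.004086).
Solving J·Δ = −F gives Δ = (1.5599, 0.3819).
Then the next iterate is (u, v)₁ = (0.0599, -0.6181).
Re-evaluating at (0.0599, -0.6181): F = (0.981161, -4.008546), so ‖F‖₂ = 4.1269.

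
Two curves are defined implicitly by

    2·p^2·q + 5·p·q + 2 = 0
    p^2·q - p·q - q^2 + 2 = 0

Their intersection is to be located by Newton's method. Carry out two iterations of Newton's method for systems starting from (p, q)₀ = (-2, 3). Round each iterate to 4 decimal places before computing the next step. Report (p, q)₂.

At (-2, 3): F = (-4.0000, 11.0000).
Jacobian J = [[4·p·q + 5·q, 2·p^2 + 5·p], [2·p·q - q, p^2 - p - 2·q]].
At the point, J = [[-9.0000, -2.0000], [-15.0000, 0.0000]] (det J = -30.0000).
Solving J·Δ = −F gives Δ = (0.7333, -5.3000).
Then the next iterate is (p, q)₁ = (-1.2667, -2.3000).
Round to (-1.2667, -2.3000) and repeat: F = (9.186217, -9.893826), J = [[0.153640, -3.124442], [8.126820, 7.471229]].
Δ = (-1.4213, 2.8702), so (p, q)₂ = (-2.6880, 0.5702).

(-2.6880, 0.5702)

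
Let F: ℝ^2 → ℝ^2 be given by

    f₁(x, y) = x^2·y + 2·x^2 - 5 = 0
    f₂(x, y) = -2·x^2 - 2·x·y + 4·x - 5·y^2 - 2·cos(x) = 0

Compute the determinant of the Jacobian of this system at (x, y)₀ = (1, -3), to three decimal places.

-63.683

J = [[2·x·y + 4·x, x^2], [-4·x - 2·y + 2·sin(x) + 4, -2·x - 10·y]].
At the point, J = [[-2.000, 1.000], [7.68294, 28.000]].
det J = -63.683.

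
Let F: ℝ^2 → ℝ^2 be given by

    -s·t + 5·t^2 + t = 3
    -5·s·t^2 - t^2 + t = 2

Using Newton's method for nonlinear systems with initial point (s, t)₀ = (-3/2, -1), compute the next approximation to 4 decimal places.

(-0.8485, -0.9798)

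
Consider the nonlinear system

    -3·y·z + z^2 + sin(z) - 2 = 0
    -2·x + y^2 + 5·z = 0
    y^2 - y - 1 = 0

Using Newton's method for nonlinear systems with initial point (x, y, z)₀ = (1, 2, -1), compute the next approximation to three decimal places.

At (1, 2, -1): F = (4.15853, -3.000, 1.000).
Jacobian J = [[0, -3·z, -3·y + 2·z + cos(z)], [-2, 2·y, 5], [0, 2·y - 1, 0]].
At the point, J = [[0.000, 3.000, -7.45970], [-2.000, 4.000, 5.000], [0.000, 3.000, 0.000]] (det J = 44.75819).
Solving J·Δ = −F gives Δ = (-1.108, -0.333, 0.423).
Then the next iterate is (x, y, z)₁ = (-0.108, 1.667, -0.577).

(-0.108, 1.667, -0.577)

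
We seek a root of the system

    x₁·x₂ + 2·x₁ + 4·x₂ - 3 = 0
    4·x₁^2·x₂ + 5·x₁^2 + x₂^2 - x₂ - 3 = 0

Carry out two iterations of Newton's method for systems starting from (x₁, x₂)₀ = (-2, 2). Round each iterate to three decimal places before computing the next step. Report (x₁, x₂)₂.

At (-2, 2): F = (-3.000, 51.000).
Jacobian J = [[x₂ + 2, x₁ + 4], [8·x₁·x₂ + 10·x₁, 4·x₁^2 + 2·x₂ - 1]].
At the point, J = [[4.000, 2.000], [-52.000, 19.000]] (det J = 180.000).
Solving J·Δ = −F gives Δ = (0.883, -0.267).
Then the next iterate is (x₁, x₂)₁ = (-1.117, 1.733).
Round to (-1.117, 1.733) and repeat: F = (-0.23776, 13.15771), J = [[3.733, 2.883], [-26.65609, 7.45676]].
Δ = (0.379, -0.409), so (x₁, x₂)₂ = (-0.738, 1.324).

(-0.738, 1.324)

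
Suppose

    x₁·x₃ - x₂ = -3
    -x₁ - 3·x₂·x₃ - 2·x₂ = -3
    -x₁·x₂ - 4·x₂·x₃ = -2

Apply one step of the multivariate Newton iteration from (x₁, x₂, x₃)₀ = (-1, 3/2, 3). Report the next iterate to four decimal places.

(-1.1290, 0.9032, 1.7097)

At (-1, 3/2, 3): F = (-1.5000, -12.5000, -14.5000).
Jacobian J = [[x₃, -1, x₁], [-1, -3·x₃ - 2, -3·x₂], [-x₂, -x₁ - 4·x₃, -4·x₂]].
At the point, J = [[3.0000, -1.0000, -1.0000], [-1.0000, -11.0000, -4.5000], [-1.5000, -11.0000, -6.0000]] (det J = 54.2500).
Solving J·Δ = −F gives Δ = (-0.1290, -0.5968, -1.2903).
Then the next iterate is (x₁, x₂, x₃)₁ = (-1.1290, 0.9032, 1.7097).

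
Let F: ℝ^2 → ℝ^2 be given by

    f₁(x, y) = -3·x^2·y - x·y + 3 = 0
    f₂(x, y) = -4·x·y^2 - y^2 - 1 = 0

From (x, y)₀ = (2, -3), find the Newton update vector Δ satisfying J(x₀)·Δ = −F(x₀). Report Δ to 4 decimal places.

(-0.8002, 0.9850)

At (2, -3): F = (45.0000, -82.0000).
Jacobian J = [[-6·x·y - y, -3·x^2 - x], [-4·y^2, -8·x·y - 2·y]].
At the point, J = [[39.0000, -14.0000], [-36.0000, 54.0000]] (det J = 1602.0000).
Solving J·Δ = −F gives Δ = (-0.8002, 0.9850).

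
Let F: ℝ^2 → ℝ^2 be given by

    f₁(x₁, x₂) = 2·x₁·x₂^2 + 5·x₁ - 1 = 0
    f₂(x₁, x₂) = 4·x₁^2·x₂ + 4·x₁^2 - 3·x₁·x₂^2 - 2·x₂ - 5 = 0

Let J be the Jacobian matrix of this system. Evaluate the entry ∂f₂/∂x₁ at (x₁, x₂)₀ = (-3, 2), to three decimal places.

-84.000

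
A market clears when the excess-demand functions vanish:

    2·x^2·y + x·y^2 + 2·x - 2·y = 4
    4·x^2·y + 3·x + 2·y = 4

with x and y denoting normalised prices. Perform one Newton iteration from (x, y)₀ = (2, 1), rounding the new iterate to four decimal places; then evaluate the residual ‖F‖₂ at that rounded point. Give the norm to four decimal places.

At (2, 1): F = (8.0000, 20.0000).
Jacobian J = [[4·x·y + y^2 + 2, 2·x^2 + 2·x·y - 2], [8·x·y + 3, 4·x^2 + 2]].
At the point, J = [[11.0000, 10.0000], [19.0000, 18.0000]] (det J = 8.0000).
Solving J·Δ = −F gives Δ = (7.0000, -8.5000).
Then the next iterate is (x, y)₁ = (9.0000, -7.5000).
Re-evaluating at (9.0000, -7.5000): F = (-679.7500, -2422.0000), so ‖F‖₂ = 2515.5803.

2515.5803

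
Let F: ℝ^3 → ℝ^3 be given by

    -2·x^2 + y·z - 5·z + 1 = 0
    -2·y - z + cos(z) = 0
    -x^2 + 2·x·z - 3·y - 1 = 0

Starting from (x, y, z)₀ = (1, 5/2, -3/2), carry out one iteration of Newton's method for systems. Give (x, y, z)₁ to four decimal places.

(0.6239, 0.7819, 1.2326)

At (1, 5/2, -3/2): F = (2.7500, -3.429263, -12.5000).
Jacobian J = [[-4·x, z, y - 5], [0, -2, -sin(z) - 1], [-2·x + 2·z, -3, 2·x]].
At the point, J = [[-4.0000, -1.5000, -2.5000], [0.0000, -2.0000, -0.002505], [-5.0000, -3.0000, 2.0000]] (det J = 41.011273).
Solving J·Δ = −F gives Δ = (-0.3761, -1.7181, 2.7326).
Then the next iterate is (x, y, z)₁ = (0.6239, 0.7819, 1.2326).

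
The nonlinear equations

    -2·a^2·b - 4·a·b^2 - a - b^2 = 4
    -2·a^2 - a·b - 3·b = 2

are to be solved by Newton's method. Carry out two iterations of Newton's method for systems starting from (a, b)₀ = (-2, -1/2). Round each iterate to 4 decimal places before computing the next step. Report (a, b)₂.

(-0.6100, -1.1301)

At (-2, -1/2): F = (3.7500, -9.5000).
Jacobian J = [[-4·a·b - 4·b^2 - 1, -2·a^2 - 8·a·b - 2·b], [-4·a - b, -a - 3]].
At the point, J = [[-6.0000, -15.0000], [8.5000, -1.0000]] (det J = 133.5000).
Solving J·Δ = −F gives Δ = (1.0955, -0.1882).
Then the next iterate is (a, b)₁ = (-0.9045, -0.6882).
Round to (-0.9045, -0.6882) and repeat: F = (-0.729504, -2.194117), J = [[-5.384385, -5.239656], [4.3062, -2.0955]].
Δ = (0.2945, -0.4419), so (a, b)₂ = (-0.6100, -1.1301).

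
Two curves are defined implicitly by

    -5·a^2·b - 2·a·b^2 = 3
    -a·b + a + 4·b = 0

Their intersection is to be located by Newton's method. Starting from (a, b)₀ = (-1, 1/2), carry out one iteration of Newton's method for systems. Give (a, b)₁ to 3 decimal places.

(-0.146, 0.115)

At (-1, 1/2): F = (-5.000, 1.500).
Jacobian J = [[-10·a·b - 2·b^2, -5·a^2 - 4·a·b], [-b + 1, -a + 4]].
At the point, J = [[4.500, -3.000], [0.500, 5.000]] (det J = 24.000).
Solving J·Δ = −F gives Δ = (0.854, -0.385).
Then the next iterate is (a, b)₁ = (-0.146, 0.115).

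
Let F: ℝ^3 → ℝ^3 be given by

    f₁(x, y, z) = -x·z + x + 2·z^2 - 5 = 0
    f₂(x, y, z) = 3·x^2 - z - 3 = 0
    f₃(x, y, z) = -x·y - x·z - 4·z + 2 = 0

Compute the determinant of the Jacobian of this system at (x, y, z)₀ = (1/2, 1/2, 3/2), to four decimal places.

J = [[-z + 1, 0, -x + 4·z], [6·x, 0, -1], [-y - z, -x, -x - 4]].
At the point, J = [[-0.5000, 0.0000, 5.5000], [3.0000, 0.0000, -1.0000], [-2.0000, -0.5000, -4.5000]].
det J = -8.0000.

-8.0000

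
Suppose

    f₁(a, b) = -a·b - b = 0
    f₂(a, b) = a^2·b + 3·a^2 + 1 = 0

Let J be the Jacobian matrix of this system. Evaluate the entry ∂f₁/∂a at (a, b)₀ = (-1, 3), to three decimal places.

∂f₁/∂a = -b.
At (-1, 3) this is -3.000.

-3.000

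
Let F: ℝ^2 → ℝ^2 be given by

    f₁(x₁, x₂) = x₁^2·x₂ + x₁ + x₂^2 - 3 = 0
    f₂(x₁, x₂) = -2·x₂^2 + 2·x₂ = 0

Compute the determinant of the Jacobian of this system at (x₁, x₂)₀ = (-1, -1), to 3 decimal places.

18.000

J = [[2·x₁·x₂ + 1, x₁^2 + 2·x₂], [0, -4·x₂ + 2]].
At the point, J = [[3.000, -1.000], [0.000, 6.000]].
det J = 18.000.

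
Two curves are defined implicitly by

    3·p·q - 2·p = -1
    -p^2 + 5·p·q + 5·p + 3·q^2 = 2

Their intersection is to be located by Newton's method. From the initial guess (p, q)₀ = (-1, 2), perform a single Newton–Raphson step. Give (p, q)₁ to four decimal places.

(-0.5063, 1.6582)

At (-1, 2): F = (-3.0000, -6.0000).
Jacobian J = [[3·q - 2, 3·p], [-2·p + 5·q + 5, 5·p + 6·q]].
At the point, J = [[4.0000, -3.0000], [17.0000, 7.0000]] (det J = 79.0000).
Solving J·Δ = −F gives Δ = (0.4937, -0.3418).
Then the next iterate is (p, q)₁ = (-0.5063, 1.6582).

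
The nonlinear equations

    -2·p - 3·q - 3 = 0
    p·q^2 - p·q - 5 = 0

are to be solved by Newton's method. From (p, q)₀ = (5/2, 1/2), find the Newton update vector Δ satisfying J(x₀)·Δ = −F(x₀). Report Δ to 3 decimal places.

(-22.500, 11.833)

At (5/2, 1/2): F = (-9.500, -5.625).
Jacobian J = [[-2, -3], [q^2 - q, 2·p·q - p]].
At the point, J = [[-2.000, -3.000], [-0.250, 0.000]] (det J = -0.750).
Solving J·Δ = −F gives Δ = (-22.500, 11.833).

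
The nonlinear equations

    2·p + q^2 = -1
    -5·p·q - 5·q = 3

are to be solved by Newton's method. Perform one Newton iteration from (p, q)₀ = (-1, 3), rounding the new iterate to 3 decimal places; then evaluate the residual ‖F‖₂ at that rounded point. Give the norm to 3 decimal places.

2.043

At (-1, 3): F = (8.000, -3.000).
Jacobian J = [[2, 2·q], [-5·q, -5·p - 5]].
At the point, J = [[2.000, 6.000], [-15.000, 0.000]] (det J = 90.000).
Solving J·Δ = −F gives Δ = (-0.200, -1.267).
Then the next iterate is (p, q)₁ = (-1.200, 1.733).
Re-evaluating at (-1.200, 1.733): F = (1.60329, -1.267), so ‖F‖₂ = 2.043.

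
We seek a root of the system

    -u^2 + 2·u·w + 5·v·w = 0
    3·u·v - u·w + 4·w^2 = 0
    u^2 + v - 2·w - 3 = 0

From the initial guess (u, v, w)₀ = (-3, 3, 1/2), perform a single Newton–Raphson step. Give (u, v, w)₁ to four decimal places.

(-1.9987, 1.3608, 0.6766)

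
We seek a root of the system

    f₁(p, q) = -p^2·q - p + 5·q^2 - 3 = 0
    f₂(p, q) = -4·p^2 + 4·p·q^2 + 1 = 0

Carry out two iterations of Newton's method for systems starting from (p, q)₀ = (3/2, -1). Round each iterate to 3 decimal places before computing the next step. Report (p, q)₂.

At (3/2, -1): F = (2.750, -2.000).
Jacobian J = [[-2·p·q - 1, -p^2 + 10·q], [-8·p + 4·q^2, 8·p·q]].
At the point, J = [[2.000, -12.250], [-8.000, -12.000]] (det J = -122.000).
Solving J·Δ = −F gives Δ = (-0.471, 0.148).
Then the next iterate is (p, q)₁ = (1.029, -0.852).
Round to (1.029, -0.852) and repeat: F = (0.50265, -0.24754), J = [[0.75342, -9.57884], [-5.32838, -7.01366]].
Δ = (-0.105, 0.044), so (p, q)₂ = (0.924, -0.808).

(0.924, -0.808)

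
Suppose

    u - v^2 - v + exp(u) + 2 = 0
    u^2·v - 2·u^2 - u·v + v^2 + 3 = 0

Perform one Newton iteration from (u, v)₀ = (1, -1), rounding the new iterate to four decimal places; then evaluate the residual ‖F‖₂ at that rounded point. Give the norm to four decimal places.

536.7803

At (1, -1): F = (5.718282, 2.0000).
Jacobian J = [[exp(u) + 1, -2·v - 1], [2·u·v - 4·u - v, u^2 - u + 2·v]].
At the point, J = [[3.718282, 1.0000], [-5.0000, -2.0000]] (det J = -2.436564).
Solving J·Δ = −F gives Δ = (-5.5146, 14.7864).
Then the next iterate is (u, v)₁ = (-4.5146, 13.7864).
Re-evaluating at (-4.5146, 13.7864): F = (-206.354877, 495.530752), so ‖F‖₂ = 536.7803.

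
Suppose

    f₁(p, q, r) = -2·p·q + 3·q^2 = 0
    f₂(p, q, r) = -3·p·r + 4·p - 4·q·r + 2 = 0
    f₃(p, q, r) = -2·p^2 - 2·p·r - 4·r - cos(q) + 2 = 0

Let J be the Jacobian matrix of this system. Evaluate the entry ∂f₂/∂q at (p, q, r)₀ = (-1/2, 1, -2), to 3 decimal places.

8.000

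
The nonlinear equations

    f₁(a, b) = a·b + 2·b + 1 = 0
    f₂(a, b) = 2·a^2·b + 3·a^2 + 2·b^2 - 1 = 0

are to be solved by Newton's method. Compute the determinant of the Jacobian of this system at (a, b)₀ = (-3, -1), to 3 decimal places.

J = [[b, a + 2], [4·a·b + 6·a, 2·a^2 + 4·b]].
At the point, J = [[-1.000, -1.000], [-6.000, 14.000]].
det J = -20.000.

-20.000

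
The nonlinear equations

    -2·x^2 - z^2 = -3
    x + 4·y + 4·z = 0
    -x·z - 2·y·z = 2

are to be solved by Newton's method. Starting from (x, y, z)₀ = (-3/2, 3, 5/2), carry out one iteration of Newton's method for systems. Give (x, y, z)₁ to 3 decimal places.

At (-3/2, 3, 5/2): F = (-7.750, 20.500, -13.250).
Jacobian J = [[-4·x, 0, -2·z], [1, 4, 4], [-z, -2·z, -x - 2·y]].
At the point, J = [[6.000, 0.000, -5.000], [1.000, 4.000, 4.000], [-2.500, -5.000, -4.500]] (det J = -13.000).
Solving J·Δ = −F gives Δ = (17.846, -29.452, 19.865).
Then the next iterate is (x, y, z)₁ = (16.346, -26.452, 22.365).

(16.346, -26.452, 22.365)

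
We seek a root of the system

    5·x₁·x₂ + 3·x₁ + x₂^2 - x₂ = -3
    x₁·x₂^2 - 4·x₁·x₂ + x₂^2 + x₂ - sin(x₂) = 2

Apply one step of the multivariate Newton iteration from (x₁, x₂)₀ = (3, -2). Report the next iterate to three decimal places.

(3.758, -0.269)

At (3, -2): F = (-12.000, 36.90930).
Jacobian J = [[5·x₂ + 3, 5·x₁ + 2·x₂ - 1], [x₂^2 - 4·x₂, 2·x₁·x₂ - 4·x₁ + 2·x₂ - cos(x₂) + 1]].
At the point, J = [[-7.000, 10.000], [12.000, -26.58385]] (det J = 66.08697).
Solving J·Δ = −F gives Δ = (0.758, 1.731).
Then the next iterate is (x₁, x₂)₁ = (3.758, -0.269).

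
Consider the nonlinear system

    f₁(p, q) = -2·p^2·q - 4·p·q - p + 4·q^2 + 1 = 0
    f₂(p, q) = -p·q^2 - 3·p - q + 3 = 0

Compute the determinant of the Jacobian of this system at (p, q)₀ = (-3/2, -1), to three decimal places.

-14.000

J = [[-4·p·q - 4·q - 1, -2·p^2 - 4·p + 8·q], [-q^2 - 3, -2·p·q - 1]].
At the point, J = [[-3.000, -6.500], [-4.000, -4.000]].
det J = -14.000.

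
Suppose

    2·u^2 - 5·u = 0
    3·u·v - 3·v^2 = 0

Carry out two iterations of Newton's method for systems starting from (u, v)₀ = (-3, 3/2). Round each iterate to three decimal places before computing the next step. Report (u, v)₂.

(-0.243, 0.519)

At (-3, 3/2): F = (33.000, -20.250).
Jacobian J = [[4·u - 5, 0], [3·v, 3·u - 6·v]].
At the point, J = [[-17.000, 0.000], [4.500, -18.000]] (det J = 306.000).
Solving J·Δ = −F gives Δ = (1.941, -0.640).
Then the next iterate is (u, v)₁ = (-1.059, 0.860).
Round to (-1.059, 0.860) and repeat: F = (7.53796, -4.95102), J = [[-9.236, 0.000], [2.580, -8.337]].
Δ = (0.816, -0.341), so (u, v)₂ = (-0.243, 0.519).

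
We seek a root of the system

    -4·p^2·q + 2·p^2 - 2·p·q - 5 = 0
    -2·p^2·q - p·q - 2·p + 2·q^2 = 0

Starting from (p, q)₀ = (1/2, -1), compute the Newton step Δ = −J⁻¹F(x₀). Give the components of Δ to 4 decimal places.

(0.4342, 0.4868)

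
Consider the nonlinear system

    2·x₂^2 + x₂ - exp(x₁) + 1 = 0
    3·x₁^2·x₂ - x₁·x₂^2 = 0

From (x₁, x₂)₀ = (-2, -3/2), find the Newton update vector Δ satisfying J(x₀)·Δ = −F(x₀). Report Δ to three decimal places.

At (-2, -3/2): F = (3.86466, -13.500).
Jacobian J = [[-exp(x₁), 4·x₂ + 1], [6·x₁·x₂ - x₂^2, 3·x₁^2 - 2·x₁·x₂]].
At the point, J = [[-0.13534, -5.000], [15.750, 6.000]] (det J = 77.93799).
Solving J·Δ = −F gives Δ = (0.569, 0.758).

(0.569, 0.758)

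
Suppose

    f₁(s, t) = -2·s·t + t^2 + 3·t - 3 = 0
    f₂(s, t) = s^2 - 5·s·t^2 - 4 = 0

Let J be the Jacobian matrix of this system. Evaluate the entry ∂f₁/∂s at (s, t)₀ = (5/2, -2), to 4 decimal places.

4.0000

∂f₁/∂s = -2·t.
At (5/2, -2) this is 4.0000.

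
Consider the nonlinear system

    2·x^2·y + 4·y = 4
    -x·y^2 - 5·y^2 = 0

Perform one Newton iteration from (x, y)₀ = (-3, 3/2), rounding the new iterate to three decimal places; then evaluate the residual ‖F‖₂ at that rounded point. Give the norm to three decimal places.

At (-3, 3/2): F = (29.000, -4.500).
Jacobian J = [[4·x·y, 2·x^2 + 4], [-y^2, -2·x·y - 10·y]].
At the point, J = [[-18.000, 22.000], [-2.250, -6.000]] (det J = 157.500).
Solving J·Δ = −F gives Δ = (0.476, -0.929).
Then the next iterate is (x, y)₁ = (-2.524, 0.571).
Re-evaluating at (-2.524, 0.571): F = (5.55920, -0.80728), so ‖F‖₂ = 5.618.

5.618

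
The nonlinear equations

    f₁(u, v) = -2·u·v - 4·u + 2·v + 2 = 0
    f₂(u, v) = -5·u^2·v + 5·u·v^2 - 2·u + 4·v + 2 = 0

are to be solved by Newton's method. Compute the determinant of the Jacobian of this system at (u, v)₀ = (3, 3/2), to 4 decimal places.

J = [[-2·v - 4, -2·u + 2], [-10·u·v + 5·v^2 - 2, -5·u^2 + 10·u·v + 4]].
At the point, J = [[-7.0000, -4.0000], [-35.7500, 4.0000]].
det J = -171.0000.

-171.0000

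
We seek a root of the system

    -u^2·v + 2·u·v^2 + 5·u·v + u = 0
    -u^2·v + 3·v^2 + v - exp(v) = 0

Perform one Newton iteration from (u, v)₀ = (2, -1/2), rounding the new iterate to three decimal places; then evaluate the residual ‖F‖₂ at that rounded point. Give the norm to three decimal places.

0.332

At (2, -1/2): F = (0.000, 1.64347).
Jacobian J = [[-2·u·v + 2·v^2 + 5·v + 1, -u^2 + 4·u·v + 5·u], [-2·u·v, -u^2 + 6·v - exp(v) + 1]].
At the point, J = [[1.000, 2.000], [2.000, -6.60653]] (det J = -10.60653).
Solving J·Δ = −F gives Δ = (-0.310, 0.155).
Then the next iterate is (u, v)₁ = (1.690, -0.345).
Re-evaluating at (1.690, -0.345): F = (0.16241, 0.28921), so ‖F‖₂ = 0.332.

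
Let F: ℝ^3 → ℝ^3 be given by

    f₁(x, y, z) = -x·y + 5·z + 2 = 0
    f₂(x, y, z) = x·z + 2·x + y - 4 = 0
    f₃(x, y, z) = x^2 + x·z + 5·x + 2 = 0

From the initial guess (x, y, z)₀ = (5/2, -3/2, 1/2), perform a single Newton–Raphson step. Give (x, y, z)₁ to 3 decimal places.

(0.250, 1.750, 1.150)

At (5/2, -3/2, 1/2): F = (8.250, 0.750, 22.000).
Jacobian J = [[-y, -x, 5], [z + 2, 1, x], [2·x + z + 5, 0, x]].
At the point, J = [[1.500, -2.500, 5.000], [2.500, 1.000, 2.500], [10.500, 0.000, 2.500]] (det J = -98.750).
Solving J·Δ = −F gives Δ = (-2.250, 3.250, 0.650).
Then the next iterate is (x, y, z)₁ = (0.250, 1.750, 1.150).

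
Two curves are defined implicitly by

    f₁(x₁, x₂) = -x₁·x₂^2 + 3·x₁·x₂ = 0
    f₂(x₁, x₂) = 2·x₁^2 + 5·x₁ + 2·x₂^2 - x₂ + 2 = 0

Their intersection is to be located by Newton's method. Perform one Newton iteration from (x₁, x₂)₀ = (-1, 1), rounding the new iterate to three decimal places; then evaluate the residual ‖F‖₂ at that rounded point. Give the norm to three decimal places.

1.648

At (-1, 1): F = (-2.000, 0.000).
Jacobian J = [[-x₂^2 + 3·x₂, -2·x₁·x₂ + 3·x₁], [4·x₁ + 5, 4·x₂ - 1]].
At the point, J = [[2.000, -1.000], [1.000, 3.000]] (det J = 7.000).
Solving J·Δ = −F gives Δ = (0.857, -0.286).
Then the next iterate is (x₁, x₂)₁ = (-0.143, 0.714).
Re-evaluating at (-0.143, 0.714): F = (-0.23341, 1.63149), so ‖F‖₂ = 1.648.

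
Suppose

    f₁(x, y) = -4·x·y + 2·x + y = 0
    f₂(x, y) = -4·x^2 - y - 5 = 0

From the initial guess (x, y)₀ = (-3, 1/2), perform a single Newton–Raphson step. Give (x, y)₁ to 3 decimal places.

(-1.272, 0.462)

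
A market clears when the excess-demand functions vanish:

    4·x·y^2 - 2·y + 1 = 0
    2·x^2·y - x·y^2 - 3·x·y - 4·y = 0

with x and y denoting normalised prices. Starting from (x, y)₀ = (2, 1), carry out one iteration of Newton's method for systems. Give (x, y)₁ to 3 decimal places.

(2.175, 0.450)

At (2, 1): F = (7.000, -4.000).
Jacobian J = [[4·y^2, 8·x·y - 2], [4·x·y - y^2 - 3·y, 2·x^2 - 2·x·y - 3·x - 4]].
At the point, J = [[4.000, 14.000], [4.000, -6.000]] (det J = -80.000).
Solving J·Δ = −F gives Δ = (0.175, -0.550).
Then the next iterate is (x, y)₁ = (2.175, 0.450).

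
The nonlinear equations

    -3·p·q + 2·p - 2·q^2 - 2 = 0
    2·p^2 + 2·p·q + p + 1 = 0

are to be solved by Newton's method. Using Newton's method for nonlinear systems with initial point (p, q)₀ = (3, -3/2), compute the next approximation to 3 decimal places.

At (3, -3/2): F = (13.000, 13.000).
Jacobian J = [[-3·q + 2, -3·p - 4·q], [4·p + 2·q + 1, 2·p]].
At the point, J = [[6.500, -3.000], [10.000, 6.000]] (det J = 69.000).
Solving J·Δ = −F gives Δ = (-1.696, 0.659).
Then the next iterate is (p, q)₁ = (1.304, -0.841).

(1.304, -0.841)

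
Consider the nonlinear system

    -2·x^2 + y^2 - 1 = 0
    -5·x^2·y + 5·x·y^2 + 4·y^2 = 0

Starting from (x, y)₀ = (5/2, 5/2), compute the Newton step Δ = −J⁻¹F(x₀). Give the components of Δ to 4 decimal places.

(-1.3939, -1.3377)

At (5/2, 5/2): F = (-7.2500, 25.0000).
Jacobian J = [[-4·x, 2·y], [-10·x·y + 5·y^2, -5·x^2 + 10·x·y + 8·y]].
At the point, J = [[-10.0000, 5.0000], [-31.2500, 51.2500]] (det J = -356.2500).
Solving J·Δ = −F gives Δ = (-1.3939, -1.3377).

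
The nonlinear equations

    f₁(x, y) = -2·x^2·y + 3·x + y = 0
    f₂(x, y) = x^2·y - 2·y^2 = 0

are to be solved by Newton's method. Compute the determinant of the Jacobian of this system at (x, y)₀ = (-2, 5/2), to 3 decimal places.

-208.000

J = [[-4·x·y + 3, -2·x^2 + 1], [2·x·y, x^2 - 4·y]].
At the point, J = [[23.000, -7.000], [-10.000, -6.000]].
det J = -208.000.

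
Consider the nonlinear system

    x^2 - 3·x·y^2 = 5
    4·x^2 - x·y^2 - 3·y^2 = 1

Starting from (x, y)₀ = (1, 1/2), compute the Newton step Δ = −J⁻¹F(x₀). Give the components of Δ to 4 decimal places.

(-1.3699, -2.1541)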